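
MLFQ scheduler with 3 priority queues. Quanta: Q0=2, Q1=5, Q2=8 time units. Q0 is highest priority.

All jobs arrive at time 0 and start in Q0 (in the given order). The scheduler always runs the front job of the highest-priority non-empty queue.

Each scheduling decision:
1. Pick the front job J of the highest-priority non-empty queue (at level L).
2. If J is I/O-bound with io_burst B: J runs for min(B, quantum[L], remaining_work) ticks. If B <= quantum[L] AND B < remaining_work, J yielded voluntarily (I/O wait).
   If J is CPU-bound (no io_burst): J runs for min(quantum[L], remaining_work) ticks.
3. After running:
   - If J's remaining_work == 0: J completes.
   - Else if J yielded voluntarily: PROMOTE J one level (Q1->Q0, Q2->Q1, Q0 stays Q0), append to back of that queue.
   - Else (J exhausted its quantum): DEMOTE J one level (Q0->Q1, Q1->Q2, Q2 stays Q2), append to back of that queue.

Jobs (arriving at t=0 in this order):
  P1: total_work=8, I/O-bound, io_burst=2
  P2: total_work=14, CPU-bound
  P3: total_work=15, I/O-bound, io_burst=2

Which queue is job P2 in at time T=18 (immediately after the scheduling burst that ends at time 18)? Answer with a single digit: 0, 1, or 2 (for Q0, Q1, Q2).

Answer: 1

Derivation:
t=0-2: P1@Q0 runs 2, rem=6, I/O yield, promote→Q0. Q0=[P2,P3,P1] Q1=[] Q2=[]
t=2-4: P2@Q0 runs 2, rem=12, quantum used, demote→Q1. Q0=[P3,P1] Q1=[P2] Q2=[]
t=4-6: P3@Q0 runs 2, rem=13, I/O yield, promote→Q0. Q0=[P1,P3] Q1=[P2] Q2=[]
t=6-8: P1@Q0 runs 2, rem=4, I/O yield, promote→Q0. Q0=[P3,P1] Q1=[P2] Q2=[]
t=8-10: P3@Q0 runs 2, rem=11, I/O yield, promote→Q0. Q0=[P1,P3] Q1=[P2] Q2=[]
t=10-12: P1@Q0 runs 2, rem=2, I/O yield, promote→Q0. Q0=[P3,P1] Q1=[P2] Q2=[]
t=12-14: P3@Q0 runs 2, rem=9, I/O yield, promote→Q0. Q0=[P1,P3] Q1=[P2] Q2=[]
t=14-16: P1@Q0 runs 2, rem=0, completes. Q0=[P3] Q1=[P2] Q2=[]
t=16-18: P3@Q0 runs 2, rem=7, I/O yield, promote→Q0. Q0=[P3] Q1=[P2] Q2=[]
t=18-20: P3@Q0 runs 2, rem=5, I/O yield, promote→Q0. Q0=[P3] Q1=[P2] Q2=[]
t=20-22: P3@Q0 runs 2, rem=3, I/O yield, promote→Q0. Q0=[P3] Q1=[P2] Q2=[]
t=22-24: P3@Q0 runs 2, rem=1, I/O yield, promote→Q0. Q0=[P3] Q1=[P2] Q2=[]
t=24-25: P3@Q0 runs 1, rem=0, completes. Q0=[] Q1=[P2] Q2=[]
t=25-30: P2@Q1 runs 5, rem=7, quantum used, demote→Q2. Q0=[] Q1=[] Q2=[P2]
t=30-37: P2@Q2 runs 7, rem=0, completes. Q0=[] Q1=[] Q2=[]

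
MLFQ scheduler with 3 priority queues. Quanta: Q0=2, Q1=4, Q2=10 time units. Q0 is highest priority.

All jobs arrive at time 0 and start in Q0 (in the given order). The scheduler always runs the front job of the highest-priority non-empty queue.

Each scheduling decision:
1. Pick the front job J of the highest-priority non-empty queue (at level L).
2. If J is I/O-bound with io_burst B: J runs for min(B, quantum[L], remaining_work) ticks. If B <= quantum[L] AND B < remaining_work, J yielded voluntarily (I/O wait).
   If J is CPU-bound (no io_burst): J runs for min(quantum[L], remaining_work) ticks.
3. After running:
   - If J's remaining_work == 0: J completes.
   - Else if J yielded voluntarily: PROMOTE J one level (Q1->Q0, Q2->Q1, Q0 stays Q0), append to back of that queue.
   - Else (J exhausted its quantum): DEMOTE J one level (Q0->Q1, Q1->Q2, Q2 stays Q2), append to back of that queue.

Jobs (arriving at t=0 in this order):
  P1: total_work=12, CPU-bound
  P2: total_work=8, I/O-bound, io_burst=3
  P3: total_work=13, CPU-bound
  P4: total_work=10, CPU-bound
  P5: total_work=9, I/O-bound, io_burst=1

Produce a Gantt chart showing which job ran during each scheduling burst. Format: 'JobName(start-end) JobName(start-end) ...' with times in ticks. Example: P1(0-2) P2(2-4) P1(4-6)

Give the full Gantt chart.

t=0-2: P1@Q0 runs 2, rem=10, quantum used, demote→Q1. Q0=[P2,P3,P4,P5] Q1=[P1] Q2=[]
t=2-4: P2@Q0 runs 2, rem=6, quantum used, demote→Q1. Q0=[P3,P4,P5] Q1=[P1,P2] Q2=[]
t=4-6: P3@Q0 runs 2, rem=11, quantum used, demote→Q1. Q0=[P4,P5] Q1=[P1,P2,P3] Q2=[]
t=6-8: P4@Q0 runs 2, rem=8, quantum used, demote→Q1. Q0=[P5] Q1=[P1,P2,P3,P4] Q2=[]
t=8-9: P5@Q0 runs 1, rem=8, I/O yield, promote→Q0. Q0=[P5] Q1=[P1,P2,P3,P4] Q2=[]
t=9-10: P5@Q0 runs 1, rem=7, I/O yield, promote→Q0. Q0=[P5] Q1=[P1,P2,P3,P4] Q2=[]
t=10-11: P5@Q0 runs 1, rem=6, I/O yield, promote→Q0. Q0=[P5] Q1=[P1,P2,P3,P4] Q2=[]
t=11-12: P5@Q0 runs 1, rem=5, I/O yield, promote→Q0. Q0=[P5] Q1=[P1,P2,P3,P4] Q2=[]
t=12-13: P5@Q0 runs 1, rem=4, I/O yield, promote→Q0. Q0=[P5] Q1=[P1,P2,P3,P4] Q2=[]
t=13-14: P5@Q0 runs 1, rem=3, I/O yield, promote→Q0. Q0=[P5] Q1=[P1,P2,P3,P4] Q2=[]
t=14-15: P5@Q0 runs 1, rem=2, I/O yield, promote→Q0. Q0=[P5] Q1=[P1,P2,P3,P4] Q2=[]
t=15-16: P5@Q0 runs 1, rem=1, I/O yield, promote→Q0. Q0=[P5] Q1=[P1,P2,P3,P4] Q2=[]
t=16-17: P5@Q0 runs 1, rem=0, completes. Q0=[] Q1=[P1,P2,P3,P4] Q2=[]
t=17-21: P1@Q1 runs 4, rem=6, quantum used, demote→Q2. Q0=[] Q1=[P2,P3,P4] Q2=[P1]
t=21-24: P2@Q1 runs 3, rem=3, I/O yield, promote→Q0. Q0=[P2] Q1=[P3,P4] Q2=[P1]
t=24-26: P2@Q0 runs 2, rem=1, quantum used, demote→Q1. Q0=[] Q1=[P3,P4,P2] Q2=[P1]
t=26-30: P3@Q1 runs 4, rem=7, quantum used, demote→Q2. Q0=[] Q1=[P4,P2] Q2=[P1,P3]
t=30-34: P4@Q1 runs 4, rem=4, quantum used, demote→Q2. Q0=[] Q1=[P2] Q2=[P1,P3,P4]
t=34-35: P2@Q1 runs 1, rem=0, completes. Q0=[] Q1=[] Q2=[P1,P3,P4]
t=35-41: P1@Q2 runs 6, rem=0, completes. Q0=[] Q1=[] Q2=[P3,P4]
t=41-48: P3@Q2 runs 7, rem=0, completes. Q0=[] Q1=[] Q2=[P4]
t=48-52: P4@Q2 runs 4, rem=0, completes. Q0=[] Q1=[] Q2=[]

Answer: P1(0-2) P2(2-4) P3(4-6) P4(6-8) P5(8-9) P5(9-10) P5(10-11) P5(11-12) P5(12-13) P5(13-14) P5(14-15) P5(15-16) P5(16-17) P1(17-21) P2(21-24) P2(24-26) P3(26-30) P4(30-34) P2(34-35) P1(35-41) P3(41-48) P4(48-52)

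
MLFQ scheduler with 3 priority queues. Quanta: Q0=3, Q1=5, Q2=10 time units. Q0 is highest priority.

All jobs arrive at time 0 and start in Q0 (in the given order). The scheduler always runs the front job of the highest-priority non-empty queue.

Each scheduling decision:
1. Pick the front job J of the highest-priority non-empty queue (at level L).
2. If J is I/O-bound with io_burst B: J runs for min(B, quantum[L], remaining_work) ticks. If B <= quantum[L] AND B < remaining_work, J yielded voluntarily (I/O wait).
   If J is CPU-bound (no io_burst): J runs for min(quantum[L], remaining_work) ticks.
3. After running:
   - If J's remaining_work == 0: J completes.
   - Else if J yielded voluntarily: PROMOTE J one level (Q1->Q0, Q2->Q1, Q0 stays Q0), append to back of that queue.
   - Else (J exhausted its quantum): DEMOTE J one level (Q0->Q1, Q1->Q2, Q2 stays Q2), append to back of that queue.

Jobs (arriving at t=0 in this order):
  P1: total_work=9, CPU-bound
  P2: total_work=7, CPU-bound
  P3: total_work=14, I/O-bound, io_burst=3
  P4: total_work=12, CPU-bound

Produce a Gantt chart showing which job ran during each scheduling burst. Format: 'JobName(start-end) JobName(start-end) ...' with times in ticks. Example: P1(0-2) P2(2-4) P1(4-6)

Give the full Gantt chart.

Answer: P1(0-3) P2(3-6) P3(6-9) P4(9-12) P3(12-15) P3(15-18) P3(18-21) P3(21-23) P1(23-28) P2(28-32) P4(32-37) P1(37-38) P4(38-42)

Derivation:
t=0-3: P1@Q0 runs 3, rem=6, quantum used, demote→Q1. Q0=[P2,P3,P4] Q1=[P1] Q2=[]
t=3-6: P2@Q0 runs 3, rem=4, quantum used, demote→Q1. Q0=[P3,P4] Q1=[P1,P2] Q2=[]
t=6-9: P3@Q0 runs 3, rem=11, I/O yield, promote→Q0. Q0=[P4,P3] Q1=[P1,P2] Q2=[]
t=9-12: P4@Q0 runs 3, rem=9, quantum used, demote→Q1. Q0=[P3] Q1=[P1,P2,P4] Q2=[]
t=12-15: P3@Q0 runs 3, rem=8, I/O yield, promote→Q0. Q0=[P3] Q1=[P1,P2,P4] Q2=[]
t=15-18: P3@Q0 runs 3, rem=5, I/O yield, promote→Q0. Q0=[P3] Q1=[P1,P2,P4] Q2=[]
t=18-21: P3@Q0 runs 3, rem=2, I/O yield, promote→Q0. Q0=[P3] Q1=[P1,P2,P4] Q2=[]
t=21-23: P3@Q0 runs 2, rem=0, completes. Q0=[] Q1=[P1,P2,P4] Q2=[]
t=23-28: P1@Q1 runs 5, rem=1, quantum used, demote→Q2. Q0=[] Q1=[P2,P4] Q2=[P1]
t=28-32: P2@Q1 runs 4, rem=0, completes. Q0=[] Q1=[P4] Q2=[P1]
t=32-37: P4@Q1 runs 5, rem=4, quantum used, demote→Q2. Q0=[] Q1=[] Q2=[P1,P4]
t=37-38: P1@Q2 runs 1, rem=0, completes. Q0=[] Q1=[] Q2=[P4]
t=38-42: P4@Q2 runs 4, rem=0, completes. Q0=[] Q1=[] Q2=[]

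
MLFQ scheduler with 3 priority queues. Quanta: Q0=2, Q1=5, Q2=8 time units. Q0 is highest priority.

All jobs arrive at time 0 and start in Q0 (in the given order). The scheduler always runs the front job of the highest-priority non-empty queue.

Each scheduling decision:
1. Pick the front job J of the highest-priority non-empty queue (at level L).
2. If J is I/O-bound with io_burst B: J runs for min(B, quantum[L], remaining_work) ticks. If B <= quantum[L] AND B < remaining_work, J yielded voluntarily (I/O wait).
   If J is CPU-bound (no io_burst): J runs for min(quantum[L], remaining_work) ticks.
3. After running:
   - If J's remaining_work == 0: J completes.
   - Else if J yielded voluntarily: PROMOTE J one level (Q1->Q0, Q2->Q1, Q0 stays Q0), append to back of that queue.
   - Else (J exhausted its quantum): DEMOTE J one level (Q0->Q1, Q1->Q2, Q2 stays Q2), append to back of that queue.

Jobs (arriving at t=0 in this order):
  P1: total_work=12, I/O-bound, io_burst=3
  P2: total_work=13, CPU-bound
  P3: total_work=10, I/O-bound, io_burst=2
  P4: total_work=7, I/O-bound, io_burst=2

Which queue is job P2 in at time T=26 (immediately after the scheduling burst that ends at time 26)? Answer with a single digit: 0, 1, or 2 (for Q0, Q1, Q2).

t=0-2: P1@Q0 runs 2, rem=10, quantum used, demote→Q1. Q0=[P2,P3,P4] Q1=[P1] Q2=[]
t=2-4: P2@Q0 runs 2, rem=11, quantum used, demote→Q1. Q0=[P3,P4] Q1=[P1,P2] Q2=[]
t=4-6: P3@Q0 runs 2, rem=8, I/O yield, promote→Q0. Q0=[P4,P3] Q1=[P1,P2] Q2=[]
t=6-8: P4@Q0 runs 2, rem=5, I/O yield, promote→Q0. Q0=[P3,P4] Q1=[P1,P2] Q2=[]
t=8-10: P3@Q0 runs 2, rem=6, I/O yield, promote→Q0. Q0=[P4,P3] Q1=[P1,P2] Q2=[]
t=10-12: P4@Q0 runs 2, rem=3, I/O yield, promote→Q0. Q0=[P3,P4] Q1=[P1,P2] Q2=[]
t=12-14: P3@Q0 runs 2, rem=4, I/O yield, promote→Q0. Q0=[P4,P3] Q1=[P1,P2] Q2=[]
t=14-16: P4@Q0 runs 2, rem=1, I/O yield, promote→Q0. Q0=[P3,P4] Q1=[P1,P2] Q2=[]
t=16-18: P3@Q0 runs 2, rem=2, I/O yield, promote→Q0. Q0=[P4,P3] Q1=[P1,P2] Q2=[]
t=18-19: P4@Q0 runs 1, rem=0, completes. Q0=[P3] Q1=[P1,P2] Q2=[]
t=19-21: P3@Q0 runs 2, rem=0, completes. Q0=[] Q1=[P1,P2] Q2=[]
t=21-24: P1@Q1 runs 3, rem=7, I/O yield, promote→Q0. Q0=[P1] Q1=[P2] Q2=[]
t=24-26: P1@Q0 runs 2, rem=5, quantum used, demote→Q1. Q0=[] Q1=[P2,P1] Q2=[]
t=26-31: P2@Q1 runs 5, rem=6, quantum used, demote→Q2. Q0=[] Q1=[P1] Q2=[P2]
t=31-34: P1@Q1 runs 3, rem=2, I/O yield, promote→Q0. Q0=[P1] Q1=[] Q2=[P2]
t=34-36: P1@Q0 runs 2, rem=0, completes. Q0=[] Q1=[] Q2=[P2]
t=36-42: P2@Q2 runs 6, rem=0, completes. Q0=[] Q1=[] Q2=[]

Answer: 1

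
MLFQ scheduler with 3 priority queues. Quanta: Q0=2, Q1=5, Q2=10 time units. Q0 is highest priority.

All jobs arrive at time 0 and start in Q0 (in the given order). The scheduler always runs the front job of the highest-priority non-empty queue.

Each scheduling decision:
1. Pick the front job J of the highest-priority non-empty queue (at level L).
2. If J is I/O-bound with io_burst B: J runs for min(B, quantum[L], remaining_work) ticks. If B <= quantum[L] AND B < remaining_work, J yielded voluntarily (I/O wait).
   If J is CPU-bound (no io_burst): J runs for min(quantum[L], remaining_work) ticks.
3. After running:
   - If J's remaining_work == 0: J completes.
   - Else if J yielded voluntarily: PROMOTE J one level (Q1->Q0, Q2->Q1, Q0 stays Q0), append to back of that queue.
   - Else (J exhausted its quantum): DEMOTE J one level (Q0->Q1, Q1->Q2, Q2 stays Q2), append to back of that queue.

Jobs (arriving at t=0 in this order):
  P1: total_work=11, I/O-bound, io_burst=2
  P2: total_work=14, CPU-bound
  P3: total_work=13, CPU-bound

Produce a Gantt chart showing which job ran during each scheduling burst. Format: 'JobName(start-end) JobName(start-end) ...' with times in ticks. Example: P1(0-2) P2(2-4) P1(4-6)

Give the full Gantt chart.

Answer: P1(0-2) P2(2-4) P3(4-6) P1(6-8) P1(8-10) P1(10-12) P1(12-14) P1(14-15) P2(15-20) P3(20-25) P2(25-32) P3(32-38)

Derivation:
t=0-2: P1@Q0 runs 2, rem=9, I/O yield, promote→Q0. Q0=[P2,P3,P1] Q1=[] Q2=[]
t=2-4: P2@Q0 runs 2, rem=12, quantum used, demote→Q1. Q0=[P3,P1] Q1=[P2] Q2=[]
t=4-6: P3@Q0 runs 2, rem=11, quantum used, demote→Q1. Q0=[P1] Q1=[P2,P3] Q2=[]
t=6-8: P1@Q0 runs 2, rem=7, I/O yield, promote→Q0. Q0=[P1] Q1=[P2,P3] Q2=[]
t=8-10: P1@Q0 runs 2, rem=5, I/O yield, promote→Q0. Q0=[P1] Q1=[P2,P3] Q2=[]
t=10-12: P1@Q0 runs 2, rem=3, I/O yield, promote→Q0. Q0=[P1] Q1=[P2,P3] Q2=[]
t=12-14: P1@Q0 runs 2, rem=1, I/O yield, promote→Q0. Q0=[P1] Q1=[P2,P3] Q2=[]
t=14-15: P1@Q0 runs 1, rem=0, completes. Q0=[] Q1=[P2,P3] Q2=[]
t=15-20: P2@Q1 runs 5, rem=7, quantum used, demote→Q2. Q0=[] Q1=[P3] Q2=[P2]
t=20-25: P3@Q1 runs 5, rem=6, quantum used, demote→Q2. Q0=[] Q1=[] Q2=[P2,P3]
t=25-32: P2@Q2 runs 7, rem=0, completes. Q0=[] Q1=[] Q2=[P3]
t=32-38: P3@Q2 runs 6, rem=0, completes. Q0=[] Q1=[] Q2=[]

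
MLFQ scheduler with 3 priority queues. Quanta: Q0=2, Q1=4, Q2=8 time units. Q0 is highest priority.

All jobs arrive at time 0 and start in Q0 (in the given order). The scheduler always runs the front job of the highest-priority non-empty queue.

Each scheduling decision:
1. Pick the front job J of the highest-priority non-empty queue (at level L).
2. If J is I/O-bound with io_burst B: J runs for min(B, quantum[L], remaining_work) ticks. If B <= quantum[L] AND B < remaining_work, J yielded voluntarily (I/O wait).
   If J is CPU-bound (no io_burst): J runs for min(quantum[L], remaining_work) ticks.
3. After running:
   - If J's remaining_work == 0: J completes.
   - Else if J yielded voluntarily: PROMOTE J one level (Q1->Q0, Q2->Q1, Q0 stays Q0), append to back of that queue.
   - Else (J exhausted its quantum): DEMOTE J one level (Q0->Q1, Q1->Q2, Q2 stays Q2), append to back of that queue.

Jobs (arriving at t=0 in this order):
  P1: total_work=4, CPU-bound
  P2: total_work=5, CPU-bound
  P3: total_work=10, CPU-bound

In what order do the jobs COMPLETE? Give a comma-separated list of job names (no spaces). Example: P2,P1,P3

t=0-2: P1@Q0 runs 2, rem=2, quantum used, demote→Q1. Q0=[P2,P3] Q1=[P1] Q2=[]
t=2-4: P2@Q0 runs 2, rem=3, quantum used, demote→Q1. Q0=[P3] Q1=[P1,P2] Q2=[]
t=4-6: P3@Q0 runs 2, rem=8, quantum used, demote→Q1. Q0=[] Q1=[P1,P2,P3] Q2=[]
t=6-8: P1@Q1 runs 2, rem=0, completes. Q0=[] Q1=[P2,P3] Q2=[]
t=8-11: P2@Q1 runs 3, rem=0, completes. Q0=[] Q1=[P3] Q2=[]
t=11-15: P3@Q1 runs 4, rem=4, quantum used, demote→Q2. Q0=[] Q1=[] Q2=[P3]
t=15-19: P3@Q2 runs 4, rem=0, completes. Q0=[] Q1=[] Q2=[]

Answer: P1,P2,P3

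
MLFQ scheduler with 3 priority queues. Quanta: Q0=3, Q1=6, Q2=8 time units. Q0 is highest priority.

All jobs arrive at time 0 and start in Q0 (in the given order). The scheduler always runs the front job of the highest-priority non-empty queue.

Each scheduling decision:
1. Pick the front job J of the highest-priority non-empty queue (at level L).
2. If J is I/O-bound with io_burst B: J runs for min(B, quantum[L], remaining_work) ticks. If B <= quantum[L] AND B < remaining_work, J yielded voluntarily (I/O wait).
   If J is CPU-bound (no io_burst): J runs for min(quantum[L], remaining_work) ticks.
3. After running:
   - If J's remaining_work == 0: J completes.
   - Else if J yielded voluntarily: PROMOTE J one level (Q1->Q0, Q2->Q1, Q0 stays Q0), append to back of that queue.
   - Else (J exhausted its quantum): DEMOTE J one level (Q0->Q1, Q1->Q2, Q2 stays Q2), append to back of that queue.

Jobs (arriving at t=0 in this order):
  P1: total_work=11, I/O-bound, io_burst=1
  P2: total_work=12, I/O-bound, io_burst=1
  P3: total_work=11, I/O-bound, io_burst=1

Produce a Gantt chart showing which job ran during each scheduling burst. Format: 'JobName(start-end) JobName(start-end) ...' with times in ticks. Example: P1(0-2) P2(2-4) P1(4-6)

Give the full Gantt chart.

t=0-1: P1@Q0 runs 1, rem=10, I/O yield, promote→Q0. Q0=[P2,P3,P1] Q1=[] Q2=[]
t=1-2: P2@Q0 runs 1, rem=11, I/O yield, promote→Q0. Q0=[P3,P1,P2] Q1=[] Q2=[]
t=2-3: P3@Q0 runs 1, rem=10, I/O yield, promote→Q0. Q0=[P1,P2,P3] Q1=[] Q2=[]
t=3-4: P1@Q0 runs 1, rem=9, I/O yield, promote→Q0. Q0=[P2,P3,P1] Q1=[] Q2=[]
t=4-5: P2@Q0 runs 1, rem=10, I/O yield, promote→Q0. Q0=[P3,P1,P2] Q1=[] Q2=[]
t=5-6: P3@Q0 runs 1, rem=9, I/O yield, promote→Q0. Q0=[P1,P2,P3] Q1=[] Q2=[]
t=6-7: P1@Q0 runs 1, rem=8, I/O yield, promote→Q0. Q0=[P2,P3,P1] Q1=[] Q2=[]
t=7-8: P2@Q0 runs 1, rem=9, I/O yield, promote→Q0. Q0=[P3,P1,P2] Q1=[] Q2=[]
t=8-9: P3@Q0 runs 1, rem=8, I/O yield, promote→Q0. Q0=[P1,P2,P3] Q1=[] Q2=[]
t=9-10: P1@Q0 runs 1, rem=7, I/O yield, promote→Q0. Q0=[P2,P3,P1] Q1=[] Q2=[]
t=10-11: P2@Q0 runs 1, rem=8, I/O yield, promote→Q0. Q0=[P3,P1,P2] Q1=[] Q2=[]
t=11-12: P3@Q0 runs 1, rem=7, I/O yield, promote→Q0. Q0=[P1,P2,P3] Q1=[] Q2=[]
t=12-13: P1@Q0 runs 1, rem=6, I/O yield, promote→Q0. Q0=[P2,P3,P1] Q1=[] Q2=[]
t=13-14: P2@Q0 runs 1, rem=7, I/O yield, promote→Q0. Q0=[P3,P1,P2] Q1=[] Q2=[]
t=14-15: P3@Q0 runs 1, rem=6, I/O yield, promote→Q0. Q0=[P1,P2,P3] Q1=[] Q2=[]
t=15-16: P1@Q0 runs 1, rem=5, I/O yield, promote→Q0. Q0=[P2,P3,P1] Q1=[] Q2=[]
t=16-17: P2@Q0 runs 1, rem=6, I/O yield, promote→Q0. Q0=[P3,P1,P2] Q1=[] Q2=[]
t=17-18: P3@Q0 runs 1, rem=5, I/O yield, promote→Q0. Q0=[P1,P2,P3] Q1=[] Q2=[]
t=18-19: P1@Q0 runs 1, rem=4, I/O yield, promote→Q0. Q0=[P2,P3,P1] Q1=[] Q2=[]
t=19-20: P2@Q0 runs 1, rem=5, I/O yield, promote→Q0. Q0=[P3,P1,P2] Q1=[] Q2=[]
t=20-21: P3@Q0 runs 1, rem=4, I/O yield, promote→Q0. Q0=[P1,P2,P3] Q1=[] Q2=[]
t=21-22: P1@Q0 runs 1, rem=3, I/O yield, promote→Q0. Q0=[P2,P3,P1] Q1=[] Q2=[]
t=22-23: P2@Q0 runs 1, rem=4, I/O yield, promote→Q0. Q0=[P3,P1,P2] Q1=[] Q2=[]
t=23-24: P3@Q0 runs 1, rem=3, I/O yield, promote→Q0. Q0=[P1,P2,P3] Q1=[] Q2=[]
t=24-25: P1@Q0 runs 1, rem=2, I/O yield, promote→Q0. Q0=[P2,P3,P1] Q1=[] Q2=[]
t=25-26: P2@Q0 runs 1, rem=3, I/O yield, promote→Q0. Q0=[P3,P1,P2] Q1=[] Q2=[]
t=26-27: P3@Q0 runs 1, rem=2, I/O yield, promote→Q0. Q0=[P1,P2,P3] Q1=[] Q2=[]
t=27-28: P1@Q0 runs 1, rem=1, I/O yield, promote→Q0. Q0=[P2,P3,P1] Q1=[] Q2=[]
t=28-29: P2@Q0 runs 1, rem=2, I/O yield, promote→Q0. Q0=[P3,P1,P2] Q1=[] Q2=[]
t=29-30: P3@Q0 runs 1, rem=1, I/O yield, promote→Q0. Q0=[P1,P2,P3] Q1=[] Q2=[]
t=30-31: P1@Q0 runs 1, rem=0, completes. Q0=[P2,P3] Q1=[] Q2=[]
t=31-32: P2@Q0 runs 1, rem=1, I/O yield, promote→Q0. Q0=[P3,P2] Q1=[] Q2=[]
t=32-33: P3@Q0 runs 1, rem=0, completes. Q0=[P2] Q1=[] Q2=[]
t=33-34: P2@Q0 runs 1, rem=0, completes. Q0=[] Q1=[] Q2=[]

Answer: P1(0-1) P2(1-2) P3(2-3) P1(3-4) P2(4-5) P3(5-6) P1(6-7) P2(7-8) P3(8-9) P1(9-10) P2(10-11) P3(11-12) P1(12-13) P2(13-14) P3(14-15) P1(15-16) P2(16-17) P3(17-18) P1(18-19) P2(19-20) P3(20-21) P1(21-22) P2(22-23) P3(23-24) P1(24-25) P2(25-26) P3(26-27) P1(27-28) P2(28-29) P3(29-30) P1(30-31) P2(31-32) P3(32-33) P2(33-34)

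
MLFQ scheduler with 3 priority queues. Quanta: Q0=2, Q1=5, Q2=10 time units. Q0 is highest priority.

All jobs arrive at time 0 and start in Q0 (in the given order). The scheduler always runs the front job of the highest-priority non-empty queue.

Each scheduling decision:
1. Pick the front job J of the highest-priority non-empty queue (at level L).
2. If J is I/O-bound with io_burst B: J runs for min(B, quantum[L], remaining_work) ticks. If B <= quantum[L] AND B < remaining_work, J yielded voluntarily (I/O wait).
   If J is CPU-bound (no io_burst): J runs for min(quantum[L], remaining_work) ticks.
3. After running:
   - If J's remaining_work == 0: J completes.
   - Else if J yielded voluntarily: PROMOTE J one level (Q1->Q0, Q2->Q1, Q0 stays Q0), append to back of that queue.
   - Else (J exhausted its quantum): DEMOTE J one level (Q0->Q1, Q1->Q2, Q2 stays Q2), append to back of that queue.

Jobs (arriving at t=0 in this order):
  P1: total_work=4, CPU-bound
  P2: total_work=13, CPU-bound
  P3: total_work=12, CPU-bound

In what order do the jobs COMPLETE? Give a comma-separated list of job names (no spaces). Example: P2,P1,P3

Answer: P1,P2,P3

Derivation:
t=0-2: P1@Q0 runs 2, rem=2, quantum used, demote→Q1. Q0=[P2,P3] Q1=[P1] Q2=[]
t=2-4: P2@Q0 runs 2, rem=11, quantum used, demote→Q1. Q0=[P3] Q1=[P1,P2] Q2=[]
t=4-6: P3@Q0 runs 2, rem=10, quantum used, demote→Q1. Q0=[] Q1=[P1,P2,P3] Q2=[]
t=6-8: P1@Q1 runs 2, rem=0, completes. Q0=[] Q1=[P2,P3] Q2=[]
t=8-13: P2@Q1 runs 5, rem=6, quantum used, demote→Q2. Q0=[] Q1=[P3] Q2=[P2]
t=13-18: P3@Q1 runs 5, rem=5, quantum used, demote→Q2. Q0=[] Q1=[] Q2=[P2,P3]
t=18-24: P2@Q2 runs 6, rem=0, completes. Q0=[] Q1=[] Q2=[P3]
t=24-29: P3@Q2 runs 5, rem=0, completes. Q0=[] Q1=[] Q2=[]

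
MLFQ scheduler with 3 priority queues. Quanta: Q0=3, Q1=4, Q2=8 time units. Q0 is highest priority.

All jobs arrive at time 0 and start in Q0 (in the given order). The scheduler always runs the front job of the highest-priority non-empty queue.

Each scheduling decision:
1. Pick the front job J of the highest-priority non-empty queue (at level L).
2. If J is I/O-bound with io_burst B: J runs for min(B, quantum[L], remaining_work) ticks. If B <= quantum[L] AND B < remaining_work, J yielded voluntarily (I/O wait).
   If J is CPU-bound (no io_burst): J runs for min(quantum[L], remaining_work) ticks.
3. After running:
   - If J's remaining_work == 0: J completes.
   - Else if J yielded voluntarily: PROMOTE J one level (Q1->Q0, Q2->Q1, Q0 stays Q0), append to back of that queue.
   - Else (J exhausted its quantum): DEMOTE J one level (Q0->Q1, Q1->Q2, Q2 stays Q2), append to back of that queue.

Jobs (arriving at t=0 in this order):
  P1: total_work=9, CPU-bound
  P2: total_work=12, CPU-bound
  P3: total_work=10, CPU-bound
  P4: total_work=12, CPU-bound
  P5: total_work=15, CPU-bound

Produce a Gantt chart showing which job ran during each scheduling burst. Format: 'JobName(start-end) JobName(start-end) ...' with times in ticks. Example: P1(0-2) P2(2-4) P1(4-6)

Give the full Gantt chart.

Answer: P1(0-3) P2(3-6) P3(6-9) P4(9-12) P5(12-15) P1(15-19) P2(19-23) P3(23-27) P4(27-31) P5(31-35) P1(35-37) P2(37-42) P3(42-45) P4(45-50) P5(50-58)

Derivation:
t=0-3: P1@Q0 runs 3, rem=6, quantum used, demote→Q1. Q0=[P2,P3,P4,P5] Q1=[P1] Q2=[]
t=3-6: P2@Q0 runs 3, rem=9, quantum used, demote→Q1. Q0=[P3,P4,P5] Q1=[P1,P2] Q2=[]
t=6-9: P3@Q0 runs 3, rem=7, quantum used, demote→Q1. Q0=[P4,P5] Q1=[P1,P2,P3] Q2=[]
t=9-12: P4@Q0 runs 3, rem=9, quantum used, demote→Q1. Q0=[P5] Q1=[P1,P2,P3,P4] Q2=[]
t=12-15: P5@Q0 runs 3, rem=12, quantum used, demote→Q1. Q0=[] Q1=[P1,P2,P3,P4,P5] Q2=[]
t=15-19: P1@Q1 runs 4, rem=2, quantum used, demote→Q2. Q0=[] Q1=[P2,P3,P4,P5] Q2=[P1]
t=19-23: P2@Q1 runs 4, rem=5, quantum used, demote→Q2. Q0=[] Q1=[P3,P4,P5] Q2=[P1,P2]
t=23-27: P3@Q1 runs 4, rem=3, quantum used, demote→Q2. Q0=[] Q1=[P4,P5] Q2=[P1,P2,P3]
t=27-31: P4@Q1 runs 4, rem=5, quantum used, demote→Q2. Q0=[] Q1=[P5] Q2=[P1,P2,P3,P4]
t=31-35: P5@Q1 runs 4, rem=8, quantum used, demote→Q2. Q0=[] Q1=[] Q2=[P1,P2,P3,P4,P5]
t=35-37: P1@Q2 runs 2, rem=0, completes. Q0=[] Q1=[] Q2=[P2,P3,P4,P5]
t=37-42: P2@Q2 runs 5, rem=0, completes. Q0=[] Q1=[] Q2=[P3,P4,P5]
t=42-45: P3@Q2 runs 3, rem=0, completes. Q0=[] Q1=[] Q2=[P4,P5]
t=45-50: P4@Q2 runs 5, rem=0, completes. Q0=[] Q1=[] Q2=[P5]
t=50-58: P5@Q2 runs 8, rem=0, completes. Q0=[] Q1=[] Q2=[]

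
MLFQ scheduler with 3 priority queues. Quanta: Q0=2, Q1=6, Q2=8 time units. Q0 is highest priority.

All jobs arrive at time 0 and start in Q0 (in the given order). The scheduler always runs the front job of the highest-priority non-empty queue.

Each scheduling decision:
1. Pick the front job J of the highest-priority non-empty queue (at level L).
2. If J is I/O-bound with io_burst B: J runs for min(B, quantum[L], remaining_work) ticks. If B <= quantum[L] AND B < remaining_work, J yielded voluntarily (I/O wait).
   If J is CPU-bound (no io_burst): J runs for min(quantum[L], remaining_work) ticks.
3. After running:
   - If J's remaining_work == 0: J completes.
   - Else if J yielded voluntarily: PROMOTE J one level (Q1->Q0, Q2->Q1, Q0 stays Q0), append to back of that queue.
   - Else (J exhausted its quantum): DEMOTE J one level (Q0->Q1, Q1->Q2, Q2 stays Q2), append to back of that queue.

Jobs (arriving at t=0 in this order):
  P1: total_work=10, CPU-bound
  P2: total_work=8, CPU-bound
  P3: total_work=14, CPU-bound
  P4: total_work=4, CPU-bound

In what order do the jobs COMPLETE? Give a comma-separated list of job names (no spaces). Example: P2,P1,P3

t=0-2: P1@Q0 runs 2, rem=8, quantum used, demote→Q1. Q0=[P2,P3,P4] Q1=[P1] Q2=[]
t=2-4: P2@Q0 runs 2, rem=6, quantum used, demote→Q1. Q0=[P3,P4] Q1=[P1,P2] Q2=[]
t=4-6: P3@Q0 runs 2, rem=12, quantum used, demote→Q1. Q0=[P4] Q1=[P1,P2,P3] Q2=[]
t=6-8: P4@Q0 runs 2, rem=2, quantum used, demote→Q1. Q0=[] Q1=[P1,P2,P3,P4] Q2=[]
t=8-14: P1@Q1 runs 6, rem=2, quantum used, demote→Q2. Q0=[] Q1=[P2,P3,P4] Q2=[P1]
t=14-20: P2@Q1 runs 6, rem=0, completes. Q0=[] Q1=[P3,P4] Q2=[P1]
t=20-26: P3@Q1 runs 6, rem=6, quantum used, demote→Q2. Q0=[] Q1=[P4] Q2=[P1,P3]
t=26-28: P4@Q1 runs 2, rem=0, completes. Q0=[] Q1=[] Q2=[P1,P3]
t=28-30: P1@Q2 runs 2, rem=0, completes. Q0=[] Q1=[] Q2=[P3]
t=30-36: P3@Q2 runs 6, rem=0, completes. Q0=[] Q1=[] Q2=[]

Answer: P2,P4,P1,P3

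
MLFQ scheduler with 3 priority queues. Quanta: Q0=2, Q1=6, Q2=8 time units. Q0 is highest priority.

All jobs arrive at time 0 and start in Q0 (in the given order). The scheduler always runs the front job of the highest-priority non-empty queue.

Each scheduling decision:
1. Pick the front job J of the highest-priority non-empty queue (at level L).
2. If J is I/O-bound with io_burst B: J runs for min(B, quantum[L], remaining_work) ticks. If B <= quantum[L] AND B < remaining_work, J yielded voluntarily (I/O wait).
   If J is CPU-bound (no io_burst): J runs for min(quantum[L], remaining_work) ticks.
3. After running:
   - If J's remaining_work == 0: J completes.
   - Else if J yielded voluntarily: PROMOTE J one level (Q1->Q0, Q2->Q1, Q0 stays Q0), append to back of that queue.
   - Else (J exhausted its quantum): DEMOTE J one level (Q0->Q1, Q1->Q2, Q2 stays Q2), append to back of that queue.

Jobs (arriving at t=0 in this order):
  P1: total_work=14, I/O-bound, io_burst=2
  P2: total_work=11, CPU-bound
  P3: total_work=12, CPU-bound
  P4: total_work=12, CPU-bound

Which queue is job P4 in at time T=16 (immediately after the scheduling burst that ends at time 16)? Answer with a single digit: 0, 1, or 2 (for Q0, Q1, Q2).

t=0-2: P1@Q0 runs 2, rem=12, I/O yield, promote→Q0. Q0=[P2,P3,P4,P1] Q1=[] Q2=[]
t=2-4: P2@Q0 runs 2, rem=9, quantum used, demote→Q1. Q0=[P3,P4,P1] Q1=[P2] Q2=[]
t=4-6: P3@Q0 runs 2, rem=10, quantum used, demote→Q1. Q0=[P4,P1] Q1=[P2,P3] Q2=[]
t=6-8: P4@Q0 runs 2, rem=10, quantum used, demote→Q1. Q0=[P1] Q1=[P2,P3,P4] Q2=[]
t=8-10: P1@Q0 runs 2, rem=10, I/O yield, promote→Q0. Q0=[P1] Q1=[P2,P3,P4] Q2=[]
t=10-12: P1@Q0 runs 2, rem=8, I/O yield, promote→Q0. Q0=[P1] Q1=[P2,P3,P4] Q2=[]
t=12-14: P1@Q0 runs 2, rem=6, I/O yield, promote→Q0. Q0=[P1] Q1=[P2,P3,P4] Q2=[]
t=14-16: P1@Q0 runs 2, rem=4, I/O yield, promote→Q0. Q0=[P1] Q1=[P2,P3,P4] Q2=[]
t=16-18: P1@Q0 runs 2, rem=2, I/O yield, promote→Q0. Q0=[P1] Q1=[P2,P3,P4] Q2=[]
t=18-20: P1@Q0 runs 2, rem=0, completes. Q0=[] Q1=[P2,P3,P4] Q2=[]
t=20-26: P2@Q1 runs 6, rem=3, quantum used, demote→Q2. Q0=[] Q1=[P3,P4] Q2=[P2]
t=26-32: P3@Q1 runs 6, rem=4, quantum used, demote→Q2. Q0=[] Q1=[P4] Q2=[P2,P3]
t=32-38: P4@Q1 runs 6, rem=4, quantum used, demote→Q2. Q0=[] Q1=[] Q2=[P2,P3,P4]
t=38-41: P2@Q2 runs 3, rem=0, completes. Q0=[] Q1=[] Q2=[P3,P4]
t=41-45: P3@Q2 runs 4, rem=0, completes. Q0=[] Q1=[] Q2=[P4]
t=45-49: P4@Q2 runs 4, rem=0, completes. Q0=[] Q1=[] Q2=[]

Answer: 1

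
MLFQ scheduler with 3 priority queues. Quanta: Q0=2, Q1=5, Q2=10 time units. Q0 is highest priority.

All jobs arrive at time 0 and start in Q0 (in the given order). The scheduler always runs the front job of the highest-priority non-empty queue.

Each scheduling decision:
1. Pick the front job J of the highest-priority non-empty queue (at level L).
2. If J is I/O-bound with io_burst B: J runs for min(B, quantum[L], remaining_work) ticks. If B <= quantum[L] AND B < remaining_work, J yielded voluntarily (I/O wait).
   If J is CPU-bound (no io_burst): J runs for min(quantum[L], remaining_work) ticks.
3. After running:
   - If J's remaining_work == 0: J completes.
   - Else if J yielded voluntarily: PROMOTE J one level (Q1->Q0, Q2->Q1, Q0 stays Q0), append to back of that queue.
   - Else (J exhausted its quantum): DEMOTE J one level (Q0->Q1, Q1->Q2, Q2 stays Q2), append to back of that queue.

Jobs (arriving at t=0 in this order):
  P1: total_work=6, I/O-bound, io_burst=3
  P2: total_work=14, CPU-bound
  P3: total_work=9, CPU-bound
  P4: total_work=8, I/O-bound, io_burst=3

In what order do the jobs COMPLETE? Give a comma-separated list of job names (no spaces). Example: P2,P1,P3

t=0-2: P1@Q0 runs 2, rem=4, quantum used, demote→Q1. Q0=[P2,P3,P4] Q1=[P1] Q2=[]
t=2-4: P2@Q0 runs 2, rem=12, quantum used, demote→Q1. Q0=[P3,P4] Q1=[P1,P2] Q2=[]
t=4-6: P3@Q0 runs 2, rem=7, quantum used, demote→Q1. Q0=[P4] Q1=[P1,P2,P3] Q2=[]
t=6-8: P4@Q0 runs 2, rem=6, quantum used, demote→Q1. Q0=[] Q1=[P1,P2,P3,P4] Q2=[]
t=8-11: P1@Q1 runs 3, rem=1, I/O yield, promote→Q0. Q0=[P1] Q1=[P2,P3,P4] Q2=[]
t=11-12: P1@Q0 runs 1, rem=0, completes. Q0=[] Q1=[P2,P3,P4] Q2=[]
t=12-17: P2@Q1 runs 5, rem=7, quantum used, demote→Q2. Q0=[] Q1=[P3,P4] Q2=[P2]
t=17-22: P3@Q1 runs 5, rem=2, quantum used, demote→Q2. Q0=[] Q1=[P4] Q2=[P2,P3]
t=22-25: P4@Q1 runs 3, rem=3, I/O yield, promote→Q0. Q0=[P4] Q1=[] Q2=[P2,P3]
t=25-27: P4@Q0 runs 2, rem=1, quantum used, demote→Q1. Q0=[] Q1=[P4] Q2=[P2,P3]
t=27-28: P4@Q1 runs 1, rem=0, completes. Q0=[] Q1=[] Q2=[P2,P3]
t=28-35: P2@Q2 runs 7, rem=0, completes. Q0=[] Q1=[] Q2=[P3]
t=35-37: P3@Q2 runs 2, rem=0, completes. Q0=[] Q1=[] Q2=[]

Answer: P1,P4,P2,P3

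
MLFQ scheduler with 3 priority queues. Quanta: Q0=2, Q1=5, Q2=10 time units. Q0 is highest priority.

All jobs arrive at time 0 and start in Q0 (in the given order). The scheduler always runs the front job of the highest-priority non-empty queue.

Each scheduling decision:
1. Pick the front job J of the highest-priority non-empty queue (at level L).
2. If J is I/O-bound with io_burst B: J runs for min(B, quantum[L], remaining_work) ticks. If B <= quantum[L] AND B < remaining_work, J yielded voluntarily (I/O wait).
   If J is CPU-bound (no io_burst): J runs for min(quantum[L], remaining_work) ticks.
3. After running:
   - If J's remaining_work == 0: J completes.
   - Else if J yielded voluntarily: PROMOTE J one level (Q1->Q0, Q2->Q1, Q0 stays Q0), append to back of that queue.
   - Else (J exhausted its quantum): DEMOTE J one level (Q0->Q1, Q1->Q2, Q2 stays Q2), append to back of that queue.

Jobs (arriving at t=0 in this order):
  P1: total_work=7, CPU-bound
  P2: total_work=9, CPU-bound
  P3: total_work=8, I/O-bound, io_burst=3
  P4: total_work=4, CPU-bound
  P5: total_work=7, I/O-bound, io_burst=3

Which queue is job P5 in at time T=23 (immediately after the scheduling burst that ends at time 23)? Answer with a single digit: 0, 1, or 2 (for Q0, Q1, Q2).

t=0-2: P1@Q0 runs 2, rem=5, quantum used, demote→Q1. Q0=[P2,P3,P4,P5] Q1=[P1] Q2=[]
t=2-4: P2@Q0 runs 2, rem=7, quantum used, demote→Q1. Q0=[P3,P4,P5] Q1=[P1,P2] Q2=[]
t=4-6: P3@Q0 runs 2, rem=6, quantum used, demote→Q1. Q0=[P4,P5] Q1=[P1,P2,P3] Q2=[]
t=6-8: P4@Q0 runs 2, rem=2, quantum used, demote→Q1. Q0=[P5] Q1=[P1,P2,P3,P4] Q2=[]
t=8-10: P5@Q0 runs 2, rem=5, quantum used, demote→Q1. Q0=[] Q1=[P1,P2,P3,P4,P5] Q2=[]
t=10-15: P1@Q1 runs 5, rem=0, completes. Q0=[] Q1=[P2,P3,P4,P5] Q2=[]
t=15-20: P2@Q1 runs 5, rem=2, quantum used, demote→Q2. Q0=[] Q1=[P3,P4,P5] Q2=[P2]
t=20-23: P3@Q1 runs 3, rem=3, I/O yield, promote→Q0. Q0=[P3] Q1=[P4,P5] Q2=[P2]
t=23-25: P3@Q0 runs 2, rem=1, quantum used, demote→Q1. Q0=[] Q1=[P4,P5,P3] Q2=[P2]
t=25-27: P4@Q1 runs 2, rem=0, completes. Q0=[] Q1=[P5,P3] Q2=[P2]
t=27-30: P5@Q1 runs 3, rem=2, I/O yield, promote→Q0. Q0=[P5] Q1=[P3] Q2=[P2]
t=30-32: P5@Q0 runs 2, rem=0, completes. Q0=[] Q1=[P3] Q2=[P2]
t=32-33: P3@Q1 runs 1, rem=0, completes. Q0=[] Q1=[] Q2=[P2]
t=33-35: P2@Q2 runs 2, rem=0, completes. Q0=[] Q1=[] Q2=[]

Answer: 1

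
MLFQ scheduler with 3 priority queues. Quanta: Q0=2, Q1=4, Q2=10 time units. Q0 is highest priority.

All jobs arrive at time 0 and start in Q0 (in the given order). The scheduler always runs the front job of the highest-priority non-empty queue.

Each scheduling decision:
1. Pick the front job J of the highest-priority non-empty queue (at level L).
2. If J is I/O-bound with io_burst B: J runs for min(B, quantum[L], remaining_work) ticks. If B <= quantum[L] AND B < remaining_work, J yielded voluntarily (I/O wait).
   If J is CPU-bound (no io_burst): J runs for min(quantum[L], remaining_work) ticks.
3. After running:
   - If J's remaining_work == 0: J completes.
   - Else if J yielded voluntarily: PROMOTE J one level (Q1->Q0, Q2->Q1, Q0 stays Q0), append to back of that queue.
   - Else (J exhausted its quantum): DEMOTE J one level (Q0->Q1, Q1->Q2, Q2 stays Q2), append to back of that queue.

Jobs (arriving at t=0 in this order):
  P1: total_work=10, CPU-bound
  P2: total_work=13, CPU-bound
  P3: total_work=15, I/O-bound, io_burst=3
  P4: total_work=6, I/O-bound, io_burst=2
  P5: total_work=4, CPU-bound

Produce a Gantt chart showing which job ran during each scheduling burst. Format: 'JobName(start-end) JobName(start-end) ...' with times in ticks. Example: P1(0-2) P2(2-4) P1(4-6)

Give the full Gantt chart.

Answer: P1(0-2) P2(2-4) P3(4-6) P4(6-8) P5(8-10) P4(10-12) P4(12-14) P1(14-18) P2(18-22) P3(22-25) P3(25-27) P5(27-29) P3(29-32) P3(32-34) P3(34-37) P1(37-41) P2(41-48)

Derivation:
t=0-2: P1@Q0 runs 2, rem=8, quantum used, demote→Q1. Q0=[P2,P3,P4,P5] Q1=[P1] Q2=[]
t=2-4: P2@Q0 runs 2, rem=11, quantum used, demote→Q1. Q0=[P3,P4,P5] Q1=[P1,P2] Q2=[]
t=4-6: P3@Q0 runs 2, rem=13, quantum used, demote→Q1. Q0=[P4,P5] Q1=[P1,P2,P3] Q2=[]
t=6-8: P4@Q0 runs 2, rem=4, I/O yield, promote→Q0. Q0=[P5,P4] Q1=[P1,P2,P3] Q2=[]
t=8-10: P5@Q0 runs 2, rem=2, quantum used, demote→Q1. Q0=[P4] Q1=[P1,P2,P3,P5] Q2=[]
t=10-12: P4@Q0 runs 2, rem=2, I/O yield, promote→Q0. Q0=[P4] Q1=[P1,P2,P3,P5] Q2=[]
t=12-14: P4@Q0 runs 2, rem=0, completes. Q0=[] Q1=[P1,P2,P3,P5] Q2=[]
t=14-18: P1@Q1 runs 4, rem=4, quantum used, demote→Q2. Q0=[] Q1=[P2,P3,P5] Q2=[P1]
t=18-22: P2@Q1 runs 4, rem=7, quantum used, demote→Q2. Q0=[] Q1=[P3,P5] Q2=[P1,P2]
t=22-25: P3@Q1 runs 3, rem=10, I/O yield, promote→Q0. Q0=[P3] Q1=[P5] Q2=[P1,P2]
t=25-27: P3@Q0 runs 2, rem=8, quantum used, demote→Q1. Q0=[] Q1=[P5,P3] Q2=[P1,P2]
t=27-29: P5@Q1 runs 2, rem=0, completes. Q0=[] Q1=[P3] Q2=[P1,P2]
t=29-32: P3@Q1 runs 3, rem=5, I/O yield, promote→Q0. Q0=[P3] Q1=[] Q2=[P1,P2]
t=32-34: P3@Q0 runs 2, rem=3, quantum used, demote→Q1. Q0=[] Q1=[P3] Q2=[P1,P2]
t=34-37: P3@Q1 runs 3, rem=0, completes. Q0=[] Q1=[] Q2=[P1,P2]
t=37-41: P1@Q2 runs 4, rem=0, completes. Q0=[] Q1=[] Q2=[P2]
t=41-48: P2@Q2 runs 7, rem=0, completes. Q0=[] Q1=[] Q2=[]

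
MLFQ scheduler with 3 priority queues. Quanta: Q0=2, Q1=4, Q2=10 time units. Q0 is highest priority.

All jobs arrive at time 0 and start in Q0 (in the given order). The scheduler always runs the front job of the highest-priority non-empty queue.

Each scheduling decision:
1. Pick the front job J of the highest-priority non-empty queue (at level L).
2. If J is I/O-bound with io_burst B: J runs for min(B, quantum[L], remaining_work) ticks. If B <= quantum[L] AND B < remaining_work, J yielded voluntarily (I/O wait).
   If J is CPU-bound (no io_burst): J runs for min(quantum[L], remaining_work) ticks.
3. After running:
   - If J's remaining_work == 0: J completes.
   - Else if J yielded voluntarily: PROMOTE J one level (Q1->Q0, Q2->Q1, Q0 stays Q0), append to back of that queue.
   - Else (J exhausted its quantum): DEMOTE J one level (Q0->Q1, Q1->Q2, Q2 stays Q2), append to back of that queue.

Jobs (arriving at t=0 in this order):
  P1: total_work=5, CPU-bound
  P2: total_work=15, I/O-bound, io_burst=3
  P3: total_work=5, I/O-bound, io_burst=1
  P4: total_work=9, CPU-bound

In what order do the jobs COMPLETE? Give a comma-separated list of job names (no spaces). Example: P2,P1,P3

Answer: P3,P1,P2,P4

Derivation:
t=0-2: P1@Q0 runs 2, rem=3, quantum used, demote→Q1. Q0=[P2,P3,P4] Q1=[P1] Q2=[]
t=2-4: P2@Q0 runs 2, rem=13, quantum used, demote→Q1. Q0=[P3,P4] Q1=[P1,P2] Q2=[]
t=4-5: P3@Q0 runs 1, rem=4, I/O yield, promote→Q0. Q0=[P4,P3] Q1=[P1,P2] Q2=[]
t=5-7: P4@Q0 runs 2, rem=7, quantum used, demote→Q1. Q0=[P3] Q1=[P1,P2,P4] Q2=[]
t=7-8: P3@Q0 runs 1, rem=3, I/O yield, promote→Q0. Q0=[P3] Q1=[P1,P2,P4] Q2=[]
t=8-9: P3@Q0 runs 1, rem=2, I/O yield, promote→Q0. Q0=[P3] Q1=[P1,P2,P4] Q2=[]
t=9-10: P3@Q0 runs 1, rem=1, I/O yield, promote→Q0. Q0=[P3] Q1=[P1,P2,P4] Q2=[]
t=10-11: P3@Q0 runs 1, rem=0, completes. Q0=[] Q1=[P1,P2,P4] Q2=[]
t=11-14: P1@Q1 runs 3, rem=0, completes. Q0=[] Q1=[P2,P4] Q2=[]
t=14-17: P2@Q1 runs 3, rem=10, I/O yield, promote→Q0. Q0=[P2] Q1=[P4] Q2=[]
t=17-19: P2@Q0 runs 2, rem=8, quantum used, demote→Q1. Q0=[] Q1=[P4,P2] Q2=[]
t=19-23: P4@Q1 runs 4, rem=3, quantum used, demote→Q2. Q0=[] Q1=[P2] Q2=[P4]
t=23-26: P2@Q1 runs 3, rem=5, I/O yield, promote→Q0. Q0=[P2] Q1=[] Q2=[P4]
t=26-28: P2@Q0 runs 2, rem=3, quantum used, demote→Q1. Q0=[] Q1=[P2] Q2=[P4]
t=28-31: P2@Q1 runs 3, rem=0, completes. Q0=[] Q1=[] Q2=[P4]
t=31-34: P4@Q2 runs 3, rem=0, completes. Q0=[] Q1=[] Q2=[]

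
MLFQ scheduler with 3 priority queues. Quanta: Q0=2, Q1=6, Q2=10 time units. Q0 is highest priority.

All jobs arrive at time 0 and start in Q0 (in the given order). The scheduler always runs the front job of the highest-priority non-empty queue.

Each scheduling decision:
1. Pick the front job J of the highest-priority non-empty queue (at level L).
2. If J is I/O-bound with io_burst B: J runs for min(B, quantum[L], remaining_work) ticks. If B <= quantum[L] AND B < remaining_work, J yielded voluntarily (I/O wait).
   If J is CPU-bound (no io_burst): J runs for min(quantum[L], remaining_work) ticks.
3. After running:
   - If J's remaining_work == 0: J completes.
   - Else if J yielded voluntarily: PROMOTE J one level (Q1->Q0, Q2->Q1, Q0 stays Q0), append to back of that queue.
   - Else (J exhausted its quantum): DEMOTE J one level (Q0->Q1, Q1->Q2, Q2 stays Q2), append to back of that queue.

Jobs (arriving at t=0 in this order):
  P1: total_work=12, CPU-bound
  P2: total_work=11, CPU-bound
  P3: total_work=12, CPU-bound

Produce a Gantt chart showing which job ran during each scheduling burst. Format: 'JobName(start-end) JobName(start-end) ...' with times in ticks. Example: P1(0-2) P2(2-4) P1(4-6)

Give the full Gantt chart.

Answer: P1(0-2) P2(2-4) P3(4-6) P1(6-12) P2(12-18) P3(18-24) P1(24-28) P2(28-31) P3(31-35)

Derivation:
t=0-2: P1@Q0 runs 2, rem=10, quantum used, demote→Q1. Q0=[P2,P3] Q1=[P1] Q2=[]
t=2-4: P2@Q0 runs 2, rem=9, quantum used, demote→Q1. Q0=[P3] Q1=[P1,P2] Q2=[]
t=4-6: P3@Q0 runs 2, rem=10, quantum used, demote→Q1. Q0=[] Q1=[P1,P2,P3] Q2=[]
t=6-12: P1@Q1 runs 6, rem=4, quantum used, demote→Q2. Q0=[] Q1=[P2,P3] Q2=[P1]
t=12-18: P2@Q1 runs 6, rem=3, quantum used, demote→Q2. Q0=[] Q1=[P3] Q2=[P1,P2]
t=18-24: P3@Q1 runs 6, rem=4, quantum used, demote→Q2. Q0=[] Q1=[] Q2=[P1,P2,P3]
t=24-28: P1@Q2 runs 4, rem=0, completes. Q0=[] Q1=[] Q2=[P2,P3]
t=28-31: P2@Q2 runs 3, rem=0, completes. Q0=[] Q1=[] Q2=[P3]
t=31-35: P3@Q2 runs 4, rem=0, completes. Q0=[] Q1=[] Q2=[]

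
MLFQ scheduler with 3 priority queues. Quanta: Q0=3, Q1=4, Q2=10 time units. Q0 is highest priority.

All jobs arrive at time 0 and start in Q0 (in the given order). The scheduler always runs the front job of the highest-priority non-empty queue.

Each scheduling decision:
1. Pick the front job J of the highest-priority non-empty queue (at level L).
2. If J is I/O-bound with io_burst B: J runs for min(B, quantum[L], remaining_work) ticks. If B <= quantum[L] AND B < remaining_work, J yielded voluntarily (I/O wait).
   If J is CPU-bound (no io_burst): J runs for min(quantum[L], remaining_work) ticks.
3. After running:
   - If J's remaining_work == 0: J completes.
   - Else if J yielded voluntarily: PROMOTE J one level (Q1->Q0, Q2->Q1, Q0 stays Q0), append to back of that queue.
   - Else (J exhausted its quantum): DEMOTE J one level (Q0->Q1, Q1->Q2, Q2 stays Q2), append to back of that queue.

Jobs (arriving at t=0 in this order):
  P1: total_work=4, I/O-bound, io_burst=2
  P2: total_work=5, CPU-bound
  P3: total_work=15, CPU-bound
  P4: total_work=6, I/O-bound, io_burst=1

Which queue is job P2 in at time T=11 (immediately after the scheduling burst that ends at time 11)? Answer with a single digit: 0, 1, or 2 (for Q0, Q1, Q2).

Answer: 1

Derivation:
t=0-2: P1@Q0 runs 2, rem=2, I/O yield, promote→Q0. Q0=[P2,P3,P4,P1] Q1=[] Q2=[]
t=2-5: P2@Q0 runs 3, rem=2, quantum used, demote→Q1. Q0=[P3,P4,P1] Q1=[P2] Q2=[]
t=5-8: P3@Q0 runs 3, rem=12, quantum used, demote→Q1. Q0=[P4,P1] Q1=[P2,P3] Q2=[]
t=8-9: P4@Q0 runs 1, rem=5, I/O yield, promote→Q0. Q0=[P1,P4] Q1=[P2,P3] Q2=[]
t=9-11: P1@Q0 runs 2, rem=0, completes. Q0=[P4] Q1=[P2,P3] Q2=[]
t=11-12: P4@Q0 runs 1, rem=4, I/O yield, promote→Q0. Q0=[P4] Q1=[P2,P3] Q2=[]
t=12-13: P4@Q0 runs 1, rem=3, I/O yield, promote→Q0. Q0=[P4] Q1=[P2,P3] Q2=[]
t=13-14: P4@Q0 runs 1, rem=2, I/O yield, promote→Q0. Q0=[P4] Q1=[P2,P3] Q2=[]
t=14-15: P4@Q0 runs 1, rem=1, I/O yield, promote→Q0. Q0=[P4] Q1=[P2,P3] Q2=[]
t=15-16: P4@Q0 runs 1, rem=0, completes. Q0=[] Q1=[P2,P3] Q2=[]
t=16-18: P2@Q1 runs 2, rem=0, completes. Q0=[] Q1=[P3] Q2=[]
t=18-22: P3@Q1 runs 4, rem=8, quantum used, demote→Q2. Q0=[] Q1=[] Q2=[P3]
t=22-30: P3@Q2 runs 8, rem=0, completes. Q0=[] Q1=[] Q2=[]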